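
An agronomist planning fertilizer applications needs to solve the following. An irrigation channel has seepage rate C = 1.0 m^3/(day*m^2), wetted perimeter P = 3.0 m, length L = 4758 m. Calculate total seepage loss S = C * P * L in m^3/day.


S = C * P * L
  = 1.0 * 3.0 * 4758
  = 14274 m^3/day


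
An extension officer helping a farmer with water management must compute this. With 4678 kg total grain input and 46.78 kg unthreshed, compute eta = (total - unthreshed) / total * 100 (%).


eta = (total - unthreshed) / total * 100
    = (4678 - 46.78) / 4678 * 100
    = 4631.22 / 4678 * 100
    = 99%


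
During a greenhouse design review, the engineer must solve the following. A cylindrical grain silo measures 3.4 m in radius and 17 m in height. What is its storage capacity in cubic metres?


V = pi * r^2 * h
  = pi * 3.4^2 * 17
  = pi * 11.56 * 17
  = 617.39 m^3


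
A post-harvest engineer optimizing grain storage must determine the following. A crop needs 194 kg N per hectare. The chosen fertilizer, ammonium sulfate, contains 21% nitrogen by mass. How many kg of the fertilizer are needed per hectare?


Rate = N_required / (N_content / 100)
     = 194 / (21 / 100)
     = 194 / 0.21
     = 923.81 kg/ha


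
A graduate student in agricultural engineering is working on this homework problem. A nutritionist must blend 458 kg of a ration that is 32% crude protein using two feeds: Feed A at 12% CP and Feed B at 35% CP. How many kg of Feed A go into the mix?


parts_A = CP_b - target = 35 - 32 = 3
parts_B = target - CP_a = 32 - 12 = 20
total_parts = 3 + 20 = 23
Feed A = 458 * 3 / 23 = 59.74 kg
Feed B = 458 * 20 / 23 = 398.26 kg

59.74 kg


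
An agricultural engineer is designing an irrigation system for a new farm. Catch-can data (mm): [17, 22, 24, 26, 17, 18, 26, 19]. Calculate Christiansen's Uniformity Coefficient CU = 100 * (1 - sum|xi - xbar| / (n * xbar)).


xbar = 169 / 8 = 21.125
sum|xi - xbar| = 27
CU = 100 * (1 - 27 / (8 * 21.125))
   = 100 * (1 - 0.1598)
   = 84.02%


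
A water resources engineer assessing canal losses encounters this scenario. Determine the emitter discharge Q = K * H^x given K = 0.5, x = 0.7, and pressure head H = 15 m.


Q = K * H^x
  = 0.5 * 15^0.7
  = 0.5 * 6.6568
  = 3.33 L/h


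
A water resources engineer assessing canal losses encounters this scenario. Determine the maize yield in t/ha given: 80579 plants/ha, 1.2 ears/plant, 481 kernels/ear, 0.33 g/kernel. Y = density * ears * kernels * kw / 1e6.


Y = density * ears * kernels * kw
  = 80579 * 1.2 * 481 * 0.33 g/ha
  = 15348365.60 g/ha
  = 15348.37 kg/ha = 15.35 t/ha


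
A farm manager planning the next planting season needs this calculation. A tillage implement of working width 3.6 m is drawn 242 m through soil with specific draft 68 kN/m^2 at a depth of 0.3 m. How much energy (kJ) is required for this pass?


E = k * d * w * L
  = 68 * 0.3 * 3.6 * 242
  = 17772.48 kJ


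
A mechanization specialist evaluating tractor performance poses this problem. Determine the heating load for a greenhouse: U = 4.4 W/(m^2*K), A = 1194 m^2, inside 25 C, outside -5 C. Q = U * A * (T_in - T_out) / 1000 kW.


dT = 25 - (-5) = 30 K
Q = U * A * dT
  = 4.4 * 1194 * 30
  = 157608 W = 157.61 kW


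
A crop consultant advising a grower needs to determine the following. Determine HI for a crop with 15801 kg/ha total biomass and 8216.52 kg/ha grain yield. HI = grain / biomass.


HI = grain_yield / biomass
   = 8216.52 / 15801
   = 0.52


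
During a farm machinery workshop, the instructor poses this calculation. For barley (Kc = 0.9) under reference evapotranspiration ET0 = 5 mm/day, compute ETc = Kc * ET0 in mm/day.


ETc = Kc * ET0
    = 0.9 * 5
    = 4.50 mm/day


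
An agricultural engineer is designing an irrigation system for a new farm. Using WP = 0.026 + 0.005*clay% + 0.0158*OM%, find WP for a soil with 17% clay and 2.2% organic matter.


WP = 0.026 + 0.005*17 + 0.0158*2.2
   = 0.026 + 0.0850 + 0.0348
   = 0.1458


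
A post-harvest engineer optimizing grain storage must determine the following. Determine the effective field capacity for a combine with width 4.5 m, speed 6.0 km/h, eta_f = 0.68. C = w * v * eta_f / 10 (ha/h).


C = w * v * eta_f / 10
  = 4.5 * 6.0 * 0.68 / 10
  = 18.36 / 10
  = 1.84 ha/h


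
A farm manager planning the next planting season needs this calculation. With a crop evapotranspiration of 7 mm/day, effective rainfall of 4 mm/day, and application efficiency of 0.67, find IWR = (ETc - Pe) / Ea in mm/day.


IWR = (ETc - Pe) / Ea
    = (7 - 4) / 0.67
    = 3 / 0.67
    = 4.48 mm/day


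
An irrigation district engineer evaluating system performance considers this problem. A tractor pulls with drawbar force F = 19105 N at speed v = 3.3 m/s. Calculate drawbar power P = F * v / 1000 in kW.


P = F * v / 1000
  = 19105 * 3.3 / 1000
  = 63046.50 / 1000
  = 63.05 kW


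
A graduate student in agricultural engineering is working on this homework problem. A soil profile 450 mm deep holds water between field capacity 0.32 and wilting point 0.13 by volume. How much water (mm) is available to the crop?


AW = (FC - WP) * D
   = (0.32 - 0.13) * 450
   = 0.19 * 450
   = 85.50 mm


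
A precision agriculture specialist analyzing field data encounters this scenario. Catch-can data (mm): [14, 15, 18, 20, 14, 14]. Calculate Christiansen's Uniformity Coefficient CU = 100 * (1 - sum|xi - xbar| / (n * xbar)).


xbar = 95 / 6 = 15.833
sum|xi - xbar| = 12.667
CU = 100 * (1 - 12.667 / (6 * 15.833))
   = 100 * (1 - 0.1333)
   = 86.67%


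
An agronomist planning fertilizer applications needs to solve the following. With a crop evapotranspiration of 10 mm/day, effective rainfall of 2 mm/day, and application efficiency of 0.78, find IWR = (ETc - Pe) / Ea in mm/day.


IWR = (ETc - Pe) / Ea
    = (10 - 2) / 0.78
    = 8 / 0.78
    = 10.26 mm/day


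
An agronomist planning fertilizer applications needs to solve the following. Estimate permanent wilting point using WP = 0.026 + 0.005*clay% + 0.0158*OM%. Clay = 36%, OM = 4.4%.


WP = 0.026 + 0.005*36 + 0.0158*4.4
   = 0.026 + 0.1800 + 0.0695
   = 0.2755


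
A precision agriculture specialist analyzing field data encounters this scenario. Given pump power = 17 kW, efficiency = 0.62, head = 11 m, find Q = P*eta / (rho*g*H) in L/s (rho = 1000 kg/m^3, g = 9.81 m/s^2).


Q = (P * 1000 * eta) / (rho * g * H)
  = (17 * 1000 * 0.62) / (1000 * 9.81 * 11)
  = 10540 / 107910
  = 0.09767 m^3/s = 97.67 L/s


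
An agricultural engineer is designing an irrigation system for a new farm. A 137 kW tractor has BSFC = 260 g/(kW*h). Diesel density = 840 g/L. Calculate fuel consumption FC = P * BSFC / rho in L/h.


FC = P * BSFC / rho_fuel
   = 137 * 260 / 840
   = 35620 / 840
   = 42.40 L/h


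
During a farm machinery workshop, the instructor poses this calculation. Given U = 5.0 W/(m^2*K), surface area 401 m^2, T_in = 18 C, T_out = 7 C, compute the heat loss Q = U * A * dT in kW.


dT = 18 - (7) = 11 K
Q = U * A * dT
  = 5.0 * 401 * 11
  = 22055 W = 22.06 kW


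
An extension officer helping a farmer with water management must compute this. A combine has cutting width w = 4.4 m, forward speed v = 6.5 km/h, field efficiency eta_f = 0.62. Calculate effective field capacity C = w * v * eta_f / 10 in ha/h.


C = w * v * eta_f / 10
  = 4.4 * 6.5 * 0.62 / 10
  = 17.73 / 10
  = 1.77 ha/h


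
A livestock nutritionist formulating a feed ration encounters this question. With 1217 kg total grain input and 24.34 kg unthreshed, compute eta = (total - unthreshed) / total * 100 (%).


eta = (total - unthreshed) / total * 100
    = (1217 - 24.34) / 1217 * 100
    = 1192.66 / 1217 * 100
    = 98%


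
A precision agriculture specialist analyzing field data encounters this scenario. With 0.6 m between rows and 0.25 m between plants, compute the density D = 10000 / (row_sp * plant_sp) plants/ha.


D = 10000 / (row_sp * plant_sp)
  = 10000 / (0.6 * 0.25)
  = 10000 / 0.1500
  = 66666.67 plants/ha


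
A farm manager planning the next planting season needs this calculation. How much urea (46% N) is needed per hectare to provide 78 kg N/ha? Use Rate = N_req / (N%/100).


Rate = N_required / (N_content / 100)
     = 78 / (46 / 100)
     = 78 / 0.46
     = 169.57 kg/ha


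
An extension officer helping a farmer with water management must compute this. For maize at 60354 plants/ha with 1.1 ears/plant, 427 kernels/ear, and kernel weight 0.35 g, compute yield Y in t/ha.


Y = density * ears * kernels * kw
  = 60354 * 1.1 * 427 * 0.35 g/ha
  = 9921895.83 g/ha
  = 9921.90 kg/ha = 9.92 t/ha


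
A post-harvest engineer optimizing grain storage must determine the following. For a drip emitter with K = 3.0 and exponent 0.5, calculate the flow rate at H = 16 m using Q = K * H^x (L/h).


Q = K * H^x
  = 3.0 * 16^0.5
  = 3.0 * 4
  = 12 L/h


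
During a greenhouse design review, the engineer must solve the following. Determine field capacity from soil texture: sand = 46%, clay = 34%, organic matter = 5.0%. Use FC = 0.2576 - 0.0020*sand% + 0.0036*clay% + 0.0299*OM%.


FC = 0.2576 - 0.0020*46 + 0.0036*34 + 0.0299*5.0
   = 0.2576 - 0.0920 + 0.1224 + 0.1495
   = 0.4375


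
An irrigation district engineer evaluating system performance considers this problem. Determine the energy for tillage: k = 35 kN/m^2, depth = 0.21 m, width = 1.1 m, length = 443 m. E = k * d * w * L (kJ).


E = k * d * w * L
  = 35 * 0.21 * 1.1 * 443
  = 3581.66 kJ


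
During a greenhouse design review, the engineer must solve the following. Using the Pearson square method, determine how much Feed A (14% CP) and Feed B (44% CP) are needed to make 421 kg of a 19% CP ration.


parts_A = CP_b - target = 44 - 19 = 25
parts_B = target - CP_a = 19 - 14 = 5
total_parts = 25 + 5 = 30
Feed A = 421 * 25 / 30 = 350.83 kg
Feed B = 421 * 5 / 30 = 70.17 kg

350.83 kg


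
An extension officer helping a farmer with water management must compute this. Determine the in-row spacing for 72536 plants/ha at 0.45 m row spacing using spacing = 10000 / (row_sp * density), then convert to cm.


spacing = 10000 / (row_sp * density)
        = 10000 / (0.45 * 72536)
        = 10000 / 32641.20
        = 0.30636 m = 30.64 cm


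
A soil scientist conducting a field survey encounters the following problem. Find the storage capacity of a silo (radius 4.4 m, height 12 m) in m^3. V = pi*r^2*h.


V = pi * r^2 * h
  = pi * 4.4^2 * 12
  = pi * 19.36 * 12
  = 729.85 m^3


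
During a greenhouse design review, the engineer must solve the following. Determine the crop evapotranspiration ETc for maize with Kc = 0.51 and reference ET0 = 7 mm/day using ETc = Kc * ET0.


ETc = Kc * ET0
    = 0.51 * 7
    = 3.57 mm/day


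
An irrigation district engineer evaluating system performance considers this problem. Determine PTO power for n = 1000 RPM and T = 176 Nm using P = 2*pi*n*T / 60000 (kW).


P = 2*pi*n*T / 60000
  = 2*pi * 1000 * 176 / 60000
  = 1105840.61 / 60000
  = 18.43 kW


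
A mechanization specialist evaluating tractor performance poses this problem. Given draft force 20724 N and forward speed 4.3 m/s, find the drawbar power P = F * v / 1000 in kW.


P = F * v / 1000
  = 20724 * 4.3 / 1000
  = 89113.20 / 1000
  = 89.11 kW


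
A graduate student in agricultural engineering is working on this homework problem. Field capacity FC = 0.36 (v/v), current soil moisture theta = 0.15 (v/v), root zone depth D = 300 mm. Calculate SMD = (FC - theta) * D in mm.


SMD = (FC - theta) * D
    = (0.36 - 0.15) * 300
    = 0.210 * 300
    = 63 mm


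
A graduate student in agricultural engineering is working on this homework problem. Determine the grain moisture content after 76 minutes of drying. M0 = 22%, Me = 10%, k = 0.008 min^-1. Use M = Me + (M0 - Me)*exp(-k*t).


M = Me + (M0 - Me) * e^(-k*t)
  = 10 + (22 - 10) * e^(-0.008*76)
  = 10 + 12 * e^(-0.608)
  = 10 + 12 * 0.54444
  = 10 + 6.5333
  = 16.53%


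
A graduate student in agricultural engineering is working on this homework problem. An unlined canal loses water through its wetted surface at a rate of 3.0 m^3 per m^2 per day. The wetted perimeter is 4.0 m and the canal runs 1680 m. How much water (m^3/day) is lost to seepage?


S = C * P * L
  = 3.0 * 4.0 * 1680
  = 20160 m^3/day


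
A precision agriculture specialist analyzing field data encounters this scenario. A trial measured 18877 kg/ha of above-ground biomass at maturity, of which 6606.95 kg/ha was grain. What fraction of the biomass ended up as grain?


HI = grain_yield / biomass
   = 6606.95 / 18877
   = 0.35


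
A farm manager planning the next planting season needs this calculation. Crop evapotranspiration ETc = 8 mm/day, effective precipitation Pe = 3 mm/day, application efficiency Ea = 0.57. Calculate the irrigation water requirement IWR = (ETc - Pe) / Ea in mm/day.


IWR = (ETc - Pe) / Ea
    = (8 - 3) / 0.57
    = 5 / 0.57
    = 8.77 mm/day


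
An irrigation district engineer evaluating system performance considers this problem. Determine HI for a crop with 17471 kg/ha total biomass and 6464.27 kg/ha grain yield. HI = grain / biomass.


HI = grain_yield / biomass
   = 6464.27 / 17471
   = 0.37


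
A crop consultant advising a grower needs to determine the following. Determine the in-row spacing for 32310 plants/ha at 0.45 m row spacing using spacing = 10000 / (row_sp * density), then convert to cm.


spacing = 10000 / (row_sp * density)
        = 10000 / (0.45 * 32310)
        = 10000 / 14539.50
        = 0.68778 m = 68.78 cm


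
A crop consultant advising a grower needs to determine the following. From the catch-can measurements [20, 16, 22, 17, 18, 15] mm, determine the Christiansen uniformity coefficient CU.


xbar = 108 / 6 = 18
sum|xi - xbar| = 12
CU = 100 * (1 - 12 / (6 * 18))
   = 100 * (1 - 0.1111)
   = 88.89%


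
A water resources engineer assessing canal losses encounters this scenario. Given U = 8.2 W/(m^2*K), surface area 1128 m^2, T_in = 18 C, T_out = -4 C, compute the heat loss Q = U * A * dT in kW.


dT = 18 - (-4) = 22 K
Q = U * A * dT
  = 8.2 * 1128 * 22
  = 203491.20 W = 203.49 kW


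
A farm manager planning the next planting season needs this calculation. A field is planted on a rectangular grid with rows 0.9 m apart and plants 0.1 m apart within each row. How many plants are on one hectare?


D = 10000 / (row_sp * plant_sp)
  = 10000 / (0.9 * 0.1)
  = 10000 / 0.0900
  = 111111.11 plants/ha


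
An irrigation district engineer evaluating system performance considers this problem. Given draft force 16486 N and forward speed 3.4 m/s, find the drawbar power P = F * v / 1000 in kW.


P = F * v / 1000
  = 16486 * 3.4 / 1000
  = 56052.40 / 1000
  = 56.05 kW


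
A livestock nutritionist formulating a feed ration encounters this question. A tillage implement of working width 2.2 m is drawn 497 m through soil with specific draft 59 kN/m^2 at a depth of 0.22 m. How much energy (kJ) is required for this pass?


E = k * d * w * L
  = 59 * 0.22 * 2.2 * 497
  = 14192.33 kJ


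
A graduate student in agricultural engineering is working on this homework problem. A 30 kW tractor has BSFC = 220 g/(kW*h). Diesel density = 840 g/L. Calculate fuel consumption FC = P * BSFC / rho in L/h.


FC = P * BSFC / rho_fuel
   = 30 * 220 / 840
   = 6600 / 840
   = 7.86 L/h


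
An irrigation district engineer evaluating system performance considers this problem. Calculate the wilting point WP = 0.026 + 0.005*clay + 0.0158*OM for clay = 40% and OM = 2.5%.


WP = 0.026 + 0.005*40 + 0.0158*2.5
   = 0.026 + 0.2000 + 0.0395
   = 0.2655


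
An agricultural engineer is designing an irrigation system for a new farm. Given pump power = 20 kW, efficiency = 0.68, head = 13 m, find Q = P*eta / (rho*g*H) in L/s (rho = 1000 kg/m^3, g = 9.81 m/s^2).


Q = (P * 1000 * eta) / (rho * g * H)
  = (20 * 1000 * 0.68) / (1000 * 9.81 * 13)
  = 13600 / 127530
  = 0.10664 m^3/s = 106.64 L/s


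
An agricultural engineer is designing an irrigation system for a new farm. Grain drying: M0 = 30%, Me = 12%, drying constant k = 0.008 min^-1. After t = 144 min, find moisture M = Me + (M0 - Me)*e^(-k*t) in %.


M = Me + (M0 - Me) * e^(-k*t)
  = 12 + (30 - 12) * e^(-0.008*144)
  = 12 + 18 * e^(-1.152)
  = 12 + 18 * 0.31600
  = 12 + 5.6881
  = 17.69%


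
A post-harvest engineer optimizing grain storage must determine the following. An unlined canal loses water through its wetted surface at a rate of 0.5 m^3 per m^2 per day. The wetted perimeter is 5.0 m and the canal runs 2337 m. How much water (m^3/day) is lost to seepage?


S = C * P * L
  = 0.5 * 5.0 * 2337
  = 5842.50 m^3/day


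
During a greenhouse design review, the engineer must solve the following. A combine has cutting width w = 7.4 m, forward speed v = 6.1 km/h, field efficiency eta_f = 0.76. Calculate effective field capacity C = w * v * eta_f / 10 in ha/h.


C = w * v * eta_f / 10
  = 7.4 * 6.1 * 0.76 / 10
  = 34.31 / 10
  = 3.43 ha/h


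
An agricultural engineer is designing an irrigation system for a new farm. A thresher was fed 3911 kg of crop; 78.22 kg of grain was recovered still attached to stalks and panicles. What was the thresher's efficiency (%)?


eta = (total - unthreshed) / total * 100
    = (3911 - 78.22) / 3911 * 100
    = 3832.78 / 3911 * 100
    = 98%


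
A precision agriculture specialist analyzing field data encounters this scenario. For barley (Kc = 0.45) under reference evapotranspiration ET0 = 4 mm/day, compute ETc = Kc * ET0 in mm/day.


ETc = Kc * ET0
    = 0.45 * 4
    = 1.80 mm/day


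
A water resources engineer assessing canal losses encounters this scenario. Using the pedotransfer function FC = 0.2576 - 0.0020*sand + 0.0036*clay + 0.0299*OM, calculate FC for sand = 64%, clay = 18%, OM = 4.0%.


FC = 0.2576 - 0.0020*64 + 0.0036*18 + 0.0299*4.0
   = 0.2576 - 0.1280 + 0.0648 + 0.1196
   = 0.3140


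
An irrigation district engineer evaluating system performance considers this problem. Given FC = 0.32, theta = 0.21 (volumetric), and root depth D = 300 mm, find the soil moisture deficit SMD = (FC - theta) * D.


SMD = (FC - theta) * D
    = (0.32 - 0.21) * 300
    = 0.110 * 300
    = 33 mm


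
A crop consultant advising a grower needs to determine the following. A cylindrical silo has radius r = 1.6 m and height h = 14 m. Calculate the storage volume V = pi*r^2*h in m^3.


V = pi * r^2 * h
  = pi * 1.6^2 * 14
  = pi * 2.56 * 14
  = 112.59 m^3


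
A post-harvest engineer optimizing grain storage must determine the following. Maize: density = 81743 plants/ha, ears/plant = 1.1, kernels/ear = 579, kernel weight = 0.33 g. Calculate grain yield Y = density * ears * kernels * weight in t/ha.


Y = density * ears * kernels * kw
  = 81743 * 1.1 * 579 * 0.33 g/ha
  = 17180498.51 g/ha
  = 17180.50 kg/ha = 17.18 t/ha


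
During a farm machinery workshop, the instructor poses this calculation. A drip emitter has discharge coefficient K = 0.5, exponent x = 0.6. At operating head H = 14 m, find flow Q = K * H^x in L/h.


Q = K * H^x
  = 0.5 * 14^0.6
  = 0.5 * 4.8717
  = 2.44 L/h


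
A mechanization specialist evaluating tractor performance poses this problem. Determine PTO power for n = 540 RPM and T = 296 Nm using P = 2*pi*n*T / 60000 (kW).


P = 2*pi*n*T / 60000
  = 2*pi * 540 * 296 / 60000
  = 1004304.34 / 60000
  = 16.74 kW


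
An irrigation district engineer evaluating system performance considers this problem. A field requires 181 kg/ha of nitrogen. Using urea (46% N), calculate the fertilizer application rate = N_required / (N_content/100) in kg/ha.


Rate = N_required / (N_content / 100)
     = 181 / (46 / 100)
     = 181 / 0.46
     = 393.48 kg/ha


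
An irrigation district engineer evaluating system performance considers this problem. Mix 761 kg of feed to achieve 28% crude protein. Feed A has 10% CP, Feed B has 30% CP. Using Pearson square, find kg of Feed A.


parts_A = CP_b - target = 30 - 28 = 2
parts_B = target - CP_a = 28 - 10 = 18
total_parts = 2 + 18 = 20
Feed A = 761 * 2 / 20 = 76.10 kg
Feed B = 761 * 18 / 20 = 684.90 kg

76.10 kg


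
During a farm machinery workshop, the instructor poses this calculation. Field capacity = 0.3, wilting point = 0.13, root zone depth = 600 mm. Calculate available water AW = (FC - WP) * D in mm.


AW = (FC - WP) * D
   = (0.3 - 0.13) * 600
   = 0.17 * 600
   = 102 mm


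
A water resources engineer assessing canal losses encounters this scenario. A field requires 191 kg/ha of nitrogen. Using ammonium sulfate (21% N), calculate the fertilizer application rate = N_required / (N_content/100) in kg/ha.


Rate = N_required / (N_content / 100)
     = 191 / (21 / 100)
     = 191 / 0.21
     = 909.52 kg/ha


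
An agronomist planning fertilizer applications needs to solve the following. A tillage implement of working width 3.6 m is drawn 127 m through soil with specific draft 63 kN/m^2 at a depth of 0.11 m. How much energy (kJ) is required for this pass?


E = k * d * w * L
  = 63 * 0.11 * 3.6 * 127
  = 3168.40 kJ


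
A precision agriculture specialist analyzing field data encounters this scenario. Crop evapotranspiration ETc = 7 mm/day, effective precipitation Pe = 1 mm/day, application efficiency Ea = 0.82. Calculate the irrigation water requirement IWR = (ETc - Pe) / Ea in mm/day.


IWR = (ETc - Pe) / Ea
    = (7 - 1) / 0.82
    = 6 / 0.82
    = 7.32 mm/day


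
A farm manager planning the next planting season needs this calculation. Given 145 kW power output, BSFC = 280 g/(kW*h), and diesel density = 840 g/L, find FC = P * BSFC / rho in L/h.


FC = P * BSFC / rho_fuel
   = 145 * 280 / 840
   = 40600 / 840
   = 48.33 L/h


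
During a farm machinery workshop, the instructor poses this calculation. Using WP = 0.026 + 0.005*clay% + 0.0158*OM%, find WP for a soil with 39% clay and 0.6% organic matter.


WP = 0.026 + 0.005*39 + 0.0158*0.6
   = 0.026 + 0.1950 + 0.0095
   = 0.2305


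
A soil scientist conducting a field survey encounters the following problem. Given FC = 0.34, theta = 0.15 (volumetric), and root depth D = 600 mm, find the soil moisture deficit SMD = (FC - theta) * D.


SMD = (FC - theta) * D
    = (0.34 - 0.15) * 600
    = 0.190 * 600
    = 114 mm


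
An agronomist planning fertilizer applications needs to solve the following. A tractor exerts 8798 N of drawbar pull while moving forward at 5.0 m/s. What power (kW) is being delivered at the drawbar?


P = F * v / 1000
  = 8798 * 5.0 / 1000
  = 43990 / 1000
  = 43.99 kW


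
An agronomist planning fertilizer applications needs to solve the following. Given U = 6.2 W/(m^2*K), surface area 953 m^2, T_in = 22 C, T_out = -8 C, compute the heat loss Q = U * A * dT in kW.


dT = 22 - (-8) = 30 K
Q = U * A * dT
  = 6.2 * 953 * 30
  = 177258 W = 177.26 kW


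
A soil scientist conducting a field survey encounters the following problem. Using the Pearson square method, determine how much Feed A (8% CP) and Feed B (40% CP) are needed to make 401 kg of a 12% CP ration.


parts_A = CP_b - target = 40 - 12 = 28
parts_B = target - CP_a = 12 - 8 = 4
total_parts = 28 + 4 = 32
Feed A = 401 * 28 / 32 = 350.88 kg
Feed B = 401 * 4 / 32 = 50.13 kg

350.88 kg


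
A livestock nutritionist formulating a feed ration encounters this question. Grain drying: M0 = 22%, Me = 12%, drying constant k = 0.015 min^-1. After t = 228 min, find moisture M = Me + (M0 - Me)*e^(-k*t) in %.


M = Me + (M0 - Me) * e^(-k*t)
  = 12 + (22 - 12) * e^(-0.015*228)
  = 12 + 10 * e^(-3.420)
  = 12 + 10 * 0.03271
  = 12 + 0.3271
  = 12.33%


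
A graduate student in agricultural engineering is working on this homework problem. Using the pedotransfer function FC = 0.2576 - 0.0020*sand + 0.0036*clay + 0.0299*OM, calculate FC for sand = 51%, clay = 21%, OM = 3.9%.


FC = 0.2576 - 0.0020*51 + 0.0036*21 + 0.0299*3.9
   = 0.2576 - 0.1020 + 0.0756 + 0.1166
   = 0.3478


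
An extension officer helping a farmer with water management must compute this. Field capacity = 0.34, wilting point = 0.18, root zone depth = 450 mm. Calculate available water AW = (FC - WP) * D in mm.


AW = (FC - WP) * D
   = (0.34 - 0.18) * 450
   = 0.16 * 450
   = 72 mm


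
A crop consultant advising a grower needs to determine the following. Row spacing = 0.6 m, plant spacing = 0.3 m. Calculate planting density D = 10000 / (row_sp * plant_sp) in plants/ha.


D = 10000 / (row_sp * plant_sp)
  = 10000 / (0.6 * 0.3)
  = 10000 / 0.1800
  = 55555.56 plants/ha


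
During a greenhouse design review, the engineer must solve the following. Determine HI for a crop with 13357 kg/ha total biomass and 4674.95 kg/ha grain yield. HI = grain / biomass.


HI = grain_yield / biomass
   = 4674.95 / 13357
   = 0.35


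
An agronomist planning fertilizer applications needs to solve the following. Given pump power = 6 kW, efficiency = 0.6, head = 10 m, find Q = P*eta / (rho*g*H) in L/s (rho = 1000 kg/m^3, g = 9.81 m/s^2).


Q = (P * 1000 * eta) / (rho * g * H)
  = (6 * 1000 * 0.6) / (1000 * 9.81 * 10)
  = 3600 / 98100
  = 0.03670 m^3/s = 36.70 L/s


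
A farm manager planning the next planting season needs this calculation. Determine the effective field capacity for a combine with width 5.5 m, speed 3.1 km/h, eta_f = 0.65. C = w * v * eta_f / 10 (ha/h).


C = w * v * eta_f / 10
  = 5.5 * 3.1 * 0.65 / 10
  = 11.08 / 10
  = 1.11 ha/h


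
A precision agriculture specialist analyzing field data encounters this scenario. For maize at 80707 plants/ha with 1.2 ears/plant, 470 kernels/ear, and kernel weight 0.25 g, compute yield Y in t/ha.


Y = density * ears * kernels * kw
  = 80707 * 1.2 * 470 * 0.25 g/ha
  = 11379687 g/ha
  = 11379.69 kg/ha = 11.38 t/ha


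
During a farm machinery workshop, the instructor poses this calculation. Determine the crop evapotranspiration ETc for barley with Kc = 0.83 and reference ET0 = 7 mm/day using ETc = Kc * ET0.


ETc = Kc * ET0
    = 0.83 * 7
    = 5.81 mm/day


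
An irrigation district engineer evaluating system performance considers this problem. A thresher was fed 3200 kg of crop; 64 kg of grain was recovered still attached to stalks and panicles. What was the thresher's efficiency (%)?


eta = (total - unthreshed) / total * 100
    = (3200 - 64) / 3200 * 100
    = 3136 / 3200 * 100
    = 98%


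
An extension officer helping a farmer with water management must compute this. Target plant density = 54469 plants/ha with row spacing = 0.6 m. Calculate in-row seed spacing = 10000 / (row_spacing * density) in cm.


spacing = 10000 / (row_sp * density)
        = 10000 / (0.6 * 54469)
        = 10000 / 32681.40
        = 0.30598 m = 30.60 cm


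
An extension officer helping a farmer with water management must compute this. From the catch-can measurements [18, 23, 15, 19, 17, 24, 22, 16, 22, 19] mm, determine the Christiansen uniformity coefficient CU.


xbar = 195 / 10 = 19.500
sum|xi - xbar| = 26
CU = 100 * (1 - 26 / (10 * 19.500))
   = 100 * (1 - 0.1333)
   = 86.67%


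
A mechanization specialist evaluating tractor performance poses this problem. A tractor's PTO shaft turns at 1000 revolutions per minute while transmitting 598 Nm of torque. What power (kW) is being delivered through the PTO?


P = 2*pi*n*T / 60000
  = 2*pi * 1000 * 598 / 60000
  = 3757344.81 / 60000
  = 62.62 kW


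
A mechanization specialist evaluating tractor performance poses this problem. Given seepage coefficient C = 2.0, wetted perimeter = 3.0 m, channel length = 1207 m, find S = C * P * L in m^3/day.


S = C * P * L
  = 2.0 * 3.0 * 1207
  = 7242 m^3/day


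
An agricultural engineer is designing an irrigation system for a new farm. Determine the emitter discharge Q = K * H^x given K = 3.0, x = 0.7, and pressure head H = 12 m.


Q = K * H^x
  = 3.0 * 12^0.7
  = 3.0 * 5.6941
  = 17.08 L/h


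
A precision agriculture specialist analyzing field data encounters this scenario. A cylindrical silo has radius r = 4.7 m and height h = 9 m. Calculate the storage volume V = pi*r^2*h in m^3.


V = pi * r^2 * h
  = pi * 4.7^2 * 9
  = pi * 22.09 * 9
  = 624.58 m^3


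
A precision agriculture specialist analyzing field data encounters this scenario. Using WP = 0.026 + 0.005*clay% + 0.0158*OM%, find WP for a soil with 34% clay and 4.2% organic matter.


WP = 0.026 + 0.005*34 + 0.0158*4.2
   = 0.026 + 0.1700 + 0.0664
   = 0.2624


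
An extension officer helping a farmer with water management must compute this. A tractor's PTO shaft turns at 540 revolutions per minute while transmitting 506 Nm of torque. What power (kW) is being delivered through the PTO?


P = 2*pi*n*T / 60000
  = 2*pi * 540 * 506 / 60000
  = 1716817.55 / 60000
  = 28.61 kW


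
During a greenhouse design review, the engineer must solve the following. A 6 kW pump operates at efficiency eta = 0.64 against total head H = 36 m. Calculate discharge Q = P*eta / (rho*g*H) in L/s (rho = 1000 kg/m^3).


Q = (P * 1000 * eta) / (rho * g * H)
  = (6 * 1000 * 0.64) / (1000 * 9.81 * 36)
  = 3840 / 353160
  = 0.01087 m^3/s = 10.87 L/s


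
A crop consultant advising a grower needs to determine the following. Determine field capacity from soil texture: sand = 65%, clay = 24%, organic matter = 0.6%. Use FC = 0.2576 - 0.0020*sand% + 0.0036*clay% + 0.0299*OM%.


FC = 0.2576 - 0.0020*65 + 0.0036*24 + 0.0299*0.6
   = 0.2576 - 0.1300 + 0.0864 + 0.0179
   = 0.2319


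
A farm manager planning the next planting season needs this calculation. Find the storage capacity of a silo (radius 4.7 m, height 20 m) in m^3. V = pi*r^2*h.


V = pi * r^2 * h
  = pi * 4.7^2 * 20
  = pi * 22.09 * 20
  = 1387.96 m^3


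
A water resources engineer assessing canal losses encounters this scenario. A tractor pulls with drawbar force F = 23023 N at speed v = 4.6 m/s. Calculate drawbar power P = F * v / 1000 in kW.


P = F * v / 1000
  = 23023 * 4.6 / 1000
  = 105905.80 / 1000
  = 105.91 kW


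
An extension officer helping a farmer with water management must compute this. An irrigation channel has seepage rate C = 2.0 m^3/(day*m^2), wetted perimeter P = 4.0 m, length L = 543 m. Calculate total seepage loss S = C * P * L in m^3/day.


S = C * P * L
  = 2.0 * 4.0 * 543
  = 4344 m^3/day


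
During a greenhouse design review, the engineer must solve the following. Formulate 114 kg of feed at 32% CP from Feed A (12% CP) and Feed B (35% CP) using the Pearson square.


parts_A = CP_b - target = 35 - 32 = 3
parts_B = target - CP_a = 32 - 12 = 20
total_parts = 3 + 20 = 23
Feed A = 114 * 3 / 23 = 14.87 kg
Feed B = 114 * 20 / 23 = 99.13 kg

14.87 kg


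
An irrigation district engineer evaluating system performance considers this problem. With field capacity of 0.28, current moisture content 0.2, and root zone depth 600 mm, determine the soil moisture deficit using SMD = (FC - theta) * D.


SMD = (FC - theta) * D
    = (0.28 - 0.2) * 600
    = 0.080 * 600
    = 48 mm


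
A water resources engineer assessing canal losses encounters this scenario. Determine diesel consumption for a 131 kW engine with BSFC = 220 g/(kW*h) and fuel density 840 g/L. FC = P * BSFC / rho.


FC = P * BSFC / rho_fuel
   = 131 * 220 / 840
   = 28820 / 840
   = 34.31 L/h


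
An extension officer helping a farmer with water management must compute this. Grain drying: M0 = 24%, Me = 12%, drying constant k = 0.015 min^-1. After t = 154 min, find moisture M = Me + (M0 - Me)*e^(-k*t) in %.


M = Me + (M0 - Me) * e^(-k*t)
  = 12 + (24 - 12) * e^(-0.015*154)
  = 12 + 12 * e^(-2.310)
  = 12 + 12 * 0.09926
  = 12 + 1.1911
  = 13.19%


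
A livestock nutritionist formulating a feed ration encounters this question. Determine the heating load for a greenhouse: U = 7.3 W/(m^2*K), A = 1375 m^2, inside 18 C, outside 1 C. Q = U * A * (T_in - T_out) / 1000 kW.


dT = 18 - (1) = 17 K
Q = U * A * dT
  = 7.3 * 1375 * 17
  = 170637.50 W = 170.64 kW


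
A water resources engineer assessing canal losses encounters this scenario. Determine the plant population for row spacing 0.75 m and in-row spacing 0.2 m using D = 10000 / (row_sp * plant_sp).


D = 10000 / (row_sp * plant_sp)
  = 10000 / (0.75 * 0.2)
  = 10000 / 0.1500
  = 66666.67 plants/ha


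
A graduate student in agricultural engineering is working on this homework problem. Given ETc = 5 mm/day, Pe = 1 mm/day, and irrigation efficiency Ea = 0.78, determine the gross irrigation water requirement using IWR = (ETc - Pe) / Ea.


IWR = (ETc - Pe) / Ea
    = (5 - 1) / 0.78
    = 4 / 0.78
    = 5.13 mm/day


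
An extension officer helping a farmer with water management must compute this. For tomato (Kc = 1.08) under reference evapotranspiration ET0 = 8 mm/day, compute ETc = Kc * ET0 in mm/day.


ETc = Kc * ET0
    = 1.08 * 8
    = 8.64 mm/day


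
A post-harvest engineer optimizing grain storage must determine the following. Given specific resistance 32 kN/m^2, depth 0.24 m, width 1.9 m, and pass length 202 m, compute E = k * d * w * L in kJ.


E = k * d * w * L
  = 32 * 0.24 * 1.9 * 202
  = 2947.58 kJ


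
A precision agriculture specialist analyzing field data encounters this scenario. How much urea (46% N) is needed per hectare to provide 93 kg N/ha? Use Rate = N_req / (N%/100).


Rate = N_required / (N_content / 100)
     = 93 / (46 / 100)
     = 93 / 0.46
     = 202.17 kg/ha


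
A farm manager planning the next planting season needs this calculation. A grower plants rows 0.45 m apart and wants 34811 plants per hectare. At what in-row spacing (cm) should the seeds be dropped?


spacing = 10000 / (row_sp * density)
        = 10000 / (0.45 * 34811)
        = 10000 / 15664.95
        = 0.63837 m = 63.84 cm


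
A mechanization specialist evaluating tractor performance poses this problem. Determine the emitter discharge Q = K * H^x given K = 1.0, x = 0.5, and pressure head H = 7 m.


Q = K * H^x
  = 1.0 * 7^0.5
  = 1.0 * 2.6458
  = 2.65 L/h


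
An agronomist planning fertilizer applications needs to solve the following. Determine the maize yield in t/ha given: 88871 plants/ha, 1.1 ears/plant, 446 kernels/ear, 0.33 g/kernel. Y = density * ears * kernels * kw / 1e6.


Y = density * ears * kernels * kw
  = 88871 * 1.1 * 446 * 0.33 g/ha
  = 14388037.16 g/ha
  = 14388.04 kg/ha = 14.39 t/ha


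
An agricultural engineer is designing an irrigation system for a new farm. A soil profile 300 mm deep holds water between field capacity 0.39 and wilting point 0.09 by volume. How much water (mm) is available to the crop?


AW = (FC - WP) * D
   = (0.39 - 0.09) * 300
   = 0.30 * 300
   = 90 mm


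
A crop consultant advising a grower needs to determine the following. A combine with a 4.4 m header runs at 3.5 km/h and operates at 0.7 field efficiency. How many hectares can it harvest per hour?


C = w * v * eta_f / 10
  = 4.4 * 3.5 * 0.7 / 10
  = 10.78 / 10
  = 1.08 ha/h


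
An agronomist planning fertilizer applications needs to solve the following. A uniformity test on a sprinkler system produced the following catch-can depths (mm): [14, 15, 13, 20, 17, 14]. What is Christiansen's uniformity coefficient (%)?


xbar = 93 / 6 = 15.500
sum|xi - xbar| = 12
CU = 100 * (1 - 12 / (6 * 15.500))
   = 100 * (1 - 0.1290)
   = 87.10%


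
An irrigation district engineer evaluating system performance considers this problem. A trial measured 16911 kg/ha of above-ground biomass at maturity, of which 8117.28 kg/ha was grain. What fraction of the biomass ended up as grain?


HI = grain_yield / biomass
   = 8117.28 / 16911
   = 0.48


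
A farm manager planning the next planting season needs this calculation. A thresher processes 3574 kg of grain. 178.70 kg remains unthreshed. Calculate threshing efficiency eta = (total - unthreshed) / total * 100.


eta = (total - unthreshed) / total * 100
    = (3574 - 178.70) / 3574 * 100
    = 3395.30 / 3574 * 100
    = 95%


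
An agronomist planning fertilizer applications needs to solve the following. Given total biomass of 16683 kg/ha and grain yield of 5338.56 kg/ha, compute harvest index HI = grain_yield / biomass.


HI = grain_yield / biomass
   = 5338.56 / 16683
   = 0.32


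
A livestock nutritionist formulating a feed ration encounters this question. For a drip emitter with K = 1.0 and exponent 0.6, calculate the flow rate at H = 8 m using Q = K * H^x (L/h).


Q = K * H^x
  = 1.0 * 8^0.6
  = 1.0 * 3.4822
  = 3.48 L/h


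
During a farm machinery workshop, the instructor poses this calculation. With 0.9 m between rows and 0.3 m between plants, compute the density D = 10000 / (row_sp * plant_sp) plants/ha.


D = 10000 / (row_sp * plant_sp)
  = 10000 / (0.9 * 0.3)
  = 10000 / 0.2700
  = 37037.04 plants/ha


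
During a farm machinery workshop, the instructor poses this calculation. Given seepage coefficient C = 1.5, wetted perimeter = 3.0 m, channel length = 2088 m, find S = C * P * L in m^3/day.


S = C * P * L
  = 1.5 * 3.0 * 2088
  = 9396 m^3/day


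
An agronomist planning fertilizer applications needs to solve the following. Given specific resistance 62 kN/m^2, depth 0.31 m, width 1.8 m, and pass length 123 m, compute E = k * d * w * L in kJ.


E = k * d * w * L
  = 62 * 0.31 * 1.8 * 123
  = 4255.31 kJ


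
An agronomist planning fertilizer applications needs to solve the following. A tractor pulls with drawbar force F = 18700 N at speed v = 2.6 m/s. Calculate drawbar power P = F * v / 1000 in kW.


P = F * v / 1000
  = 18700 * 2.6 / 1000
  = 48620 / 1000
  = 48.62 kW


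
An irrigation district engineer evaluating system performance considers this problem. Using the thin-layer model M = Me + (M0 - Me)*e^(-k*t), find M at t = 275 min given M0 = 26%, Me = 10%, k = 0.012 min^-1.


M = Me + (M0 - Me) * e^(-k*t)
  = 10 + (26 - 10) * e^(-0.012*275)
  = 10 + 16 * e^(-3.300)
  = 10 + 16 * 0.03688
  = 10 + 0.5901
  = 10.59%


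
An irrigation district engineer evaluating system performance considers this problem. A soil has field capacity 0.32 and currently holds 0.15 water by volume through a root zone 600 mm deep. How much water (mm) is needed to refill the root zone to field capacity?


SMD = (FC - theta) * D
    = (0.32 - 0.15) * 600
    = 0.170 * 600
    = 102 mm


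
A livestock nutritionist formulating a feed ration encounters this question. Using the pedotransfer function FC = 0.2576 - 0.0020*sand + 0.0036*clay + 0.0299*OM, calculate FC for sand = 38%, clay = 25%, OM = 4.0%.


FC = 0.2576 - 0.0020*38 + 0.0036*25 + 0.0299*4.0
   = 0.2576 - 0.0760 + 0.0900 + 0.1196
   = 0.3912


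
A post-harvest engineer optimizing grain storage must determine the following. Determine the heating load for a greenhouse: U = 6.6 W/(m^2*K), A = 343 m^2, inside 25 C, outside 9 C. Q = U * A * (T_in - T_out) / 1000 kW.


dT = 25 - (9) = 16 K
Q = U * A * dT
  = 6.6 * 343 * 16
  = 36220.80 W = 36.22 kW


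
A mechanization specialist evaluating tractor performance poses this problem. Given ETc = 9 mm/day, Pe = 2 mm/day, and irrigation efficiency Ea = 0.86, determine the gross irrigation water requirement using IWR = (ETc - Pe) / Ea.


IWR = (ETc - Pe) / Ea
    = (9 - 2) / 0.86
    = 7 / 0.86
    = 8.14 mm/day


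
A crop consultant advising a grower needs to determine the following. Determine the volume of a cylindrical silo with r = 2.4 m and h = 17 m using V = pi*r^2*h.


V = pi * r^2 * h
  = pi * 2.4^2 * 17
  = pi * 5.76 * 17
  = 307.62 m^3


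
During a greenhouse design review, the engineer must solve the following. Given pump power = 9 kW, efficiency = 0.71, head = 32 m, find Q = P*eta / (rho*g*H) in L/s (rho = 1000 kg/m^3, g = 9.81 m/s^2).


Q = (P * 1000 * eta) / (rho * g * H)
  = (9 * 1000 * 0.71) / (1000 * 9.81 * 32)
  = 6390 / 313920
  = 0.02036 m^3/s = 20.36 L/s


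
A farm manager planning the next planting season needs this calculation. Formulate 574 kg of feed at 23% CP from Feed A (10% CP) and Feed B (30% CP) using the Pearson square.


parts_A = CP_b - target = 30 - 23 = 7
parts_B = target - CP_a = 23 - 10 = 13
total_parts = 7 + 13 = 20
Feed A = 574 * 7 / 20 = 200.90 kg
Feed B = 574 * 13 / 20 = 373.10 kg

200.90 kg
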